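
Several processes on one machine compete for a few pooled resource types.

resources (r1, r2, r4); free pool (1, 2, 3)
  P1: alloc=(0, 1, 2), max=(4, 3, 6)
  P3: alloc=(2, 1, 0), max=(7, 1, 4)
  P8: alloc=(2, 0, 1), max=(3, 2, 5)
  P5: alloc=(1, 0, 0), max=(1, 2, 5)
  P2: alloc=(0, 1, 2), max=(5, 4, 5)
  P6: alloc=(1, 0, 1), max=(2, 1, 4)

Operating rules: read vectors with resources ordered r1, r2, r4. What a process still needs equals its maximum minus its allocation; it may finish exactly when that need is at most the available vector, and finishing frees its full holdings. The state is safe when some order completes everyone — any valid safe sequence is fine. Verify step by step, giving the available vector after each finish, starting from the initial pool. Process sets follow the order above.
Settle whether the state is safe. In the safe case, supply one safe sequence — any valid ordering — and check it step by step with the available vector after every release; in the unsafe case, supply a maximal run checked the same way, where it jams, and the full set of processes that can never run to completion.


SAFE. One safe sequence: P6, P8, P5, P3, P2, P1.
Key observation: P6 marks the first exact bind of the order: its need (1, 1, 3) fits the free (1, 2, 3) with zero slack on a requested resource.
Walking it through:
  pool = (1, 2, 3)
  run P6 (needs (1, 1, 3), free (1, 2, 3)); after release of (1, 0, 1) the pool is (2, 2, 4)
  run P8 (needs (1, 2, 4), free (2, 2, 4)); after release of (2, 0, 1) the pool is (4, 2, 5)
  run P5 (needs (0, 2, 5), free (4, 2, 5)); after release of (1, 0, 0) the pool is (5, 2, 5)
  run P3 (needs (5, 0, 4), free (5, 2, 5)); after release of (2, 1, 0) the pool is (7, 3, 5)
  run P2 (needs (5, 3, 3), free (7, 3, 5)); after release of (0, 1, 2) the pool is (7, 4, 7)
  run P1 (needs (4, 2, 4), free (7, 4, 7)); after release of (0, 1, 2) the pool is (7, 5, 9)


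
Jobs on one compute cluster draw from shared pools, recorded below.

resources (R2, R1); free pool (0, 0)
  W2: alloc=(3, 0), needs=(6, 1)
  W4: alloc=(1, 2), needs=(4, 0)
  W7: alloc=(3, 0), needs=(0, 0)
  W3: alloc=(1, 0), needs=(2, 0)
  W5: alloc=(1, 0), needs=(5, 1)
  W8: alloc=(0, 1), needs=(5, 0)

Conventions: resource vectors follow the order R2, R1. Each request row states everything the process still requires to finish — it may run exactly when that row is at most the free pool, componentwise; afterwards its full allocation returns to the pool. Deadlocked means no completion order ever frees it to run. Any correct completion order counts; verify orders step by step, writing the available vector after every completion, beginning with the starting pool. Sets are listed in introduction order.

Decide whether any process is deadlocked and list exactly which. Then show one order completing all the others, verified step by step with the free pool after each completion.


No process is deadlocked.
Key observation: no deadlock: W7 fits now, and the freed resources carry the rest through.
A valid finishing order for the others: W7, W3, W4, W8, W5, W2. Step-by-step check:
  pool = (0, 0)
  W7: need (0, 0) fits (0, 0); releases (3, 0), pool now (3, 0)
  W3: need (2, 0) fits (3, 0); releases (1, 0), pool now (4, 0)
  W4: need (4, 0) fits (4, 0); releases (1, 2), pool now (5, 2)
  W8: need (5, 0) fits (5, 2); releases (0, 1), pool now (5, 3)
  W5: need (5, 1) fits (5, 3); releases (1, 0), pool now (6, 3)
  W2: need (6, 1) fits (6, 3); releases (3, 0), pool now (9, 3)


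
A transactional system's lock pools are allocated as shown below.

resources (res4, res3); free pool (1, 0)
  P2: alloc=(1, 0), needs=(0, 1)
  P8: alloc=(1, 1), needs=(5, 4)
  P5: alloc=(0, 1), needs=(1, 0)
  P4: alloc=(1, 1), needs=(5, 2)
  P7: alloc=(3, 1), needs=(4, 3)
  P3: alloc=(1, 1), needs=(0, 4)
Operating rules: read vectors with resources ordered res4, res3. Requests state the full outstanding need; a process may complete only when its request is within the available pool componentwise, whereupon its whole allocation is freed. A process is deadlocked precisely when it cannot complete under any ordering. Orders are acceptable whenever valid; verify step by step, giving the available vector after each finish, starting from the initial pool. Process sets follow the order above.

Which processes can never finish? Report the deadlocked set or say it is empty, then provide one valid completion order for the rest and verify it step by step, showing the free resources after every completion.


Deadlocked: P8, P4, P7 and P3.
Key observation: P5, P2 can finish, but then (2, 1) is all there is, and the blocked group's res3 demands exceed it.
A valid finishing order for the others: P5, P2. Verifying each step:
  pool = (1, 0)
  P5 needs (1, 0) <= (1, 0) -> finishes; pool += (0, 1) = (1, 1)
  P2 needs (0, 1) <= (1, 1) -> finishes; pool += (1, 0) = (2, 1)
None of the blocked processes ever fits:
  blocked: P8 wants (5, 4), pool (2, 1) — not enough res4 and res3
  blocked: P4 wants (5, 2), pool (2, 1) — not enough res4 and res3
  blocked: P7 wants (4, 3), pool (2, 1) — not enough res4 and res3
  blocked: P3 wants (0, 4), pool (2, 1) — not enough res3


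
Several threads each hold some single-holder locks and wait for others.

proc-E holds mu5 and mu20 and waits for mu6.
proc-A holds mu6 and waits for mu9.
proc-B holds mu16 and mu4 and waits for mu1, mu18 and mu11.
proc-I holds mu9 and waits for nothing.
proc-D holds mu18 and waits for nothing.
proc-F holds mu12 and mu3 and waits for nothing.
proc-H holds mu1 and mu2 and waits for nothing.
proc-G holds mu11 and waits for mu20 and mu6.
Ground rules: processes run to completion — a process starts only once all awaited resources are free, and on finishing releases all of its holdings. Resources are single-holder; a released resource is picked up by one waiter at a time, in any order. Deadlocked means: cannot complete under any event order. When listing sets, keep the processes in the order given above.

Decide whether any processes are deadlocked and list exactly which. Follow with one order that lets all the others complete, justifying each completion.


The deadlocked set is empty.
Key observation: no waiting chain loops back on itself — every chain ends at a process that waits on nothing, so everyone eventually runs.
A valid finishing order for the others: proc-I, proc-D, proc-A, proc-E, proc-G, proc-F, proc-H, proc-B.
Check, step by step:
  proc-I waits on nothing -> runs at once and releases mu9
  proc-D waits on nothing -> runs at once and releases mu18
  proc-A: everything it awaited (mu9) is free; runs, freeing mu6
  proc-E: everything it awaited (mu6) is free; runs, freeing mu5 and mu20
  proc-G: everything it awaited (mu20 and mu6) is free; runs, freeing mu11
  proc-F waits on nothing -> runs at once and releases mu12 and mu3
  proc-H waits on nothing -> runs at once and releases mu1 and mu2
  proc-B: everything it awaited (mu1, mu18 and mu11) is free; runs, freeing mu16 and mu4


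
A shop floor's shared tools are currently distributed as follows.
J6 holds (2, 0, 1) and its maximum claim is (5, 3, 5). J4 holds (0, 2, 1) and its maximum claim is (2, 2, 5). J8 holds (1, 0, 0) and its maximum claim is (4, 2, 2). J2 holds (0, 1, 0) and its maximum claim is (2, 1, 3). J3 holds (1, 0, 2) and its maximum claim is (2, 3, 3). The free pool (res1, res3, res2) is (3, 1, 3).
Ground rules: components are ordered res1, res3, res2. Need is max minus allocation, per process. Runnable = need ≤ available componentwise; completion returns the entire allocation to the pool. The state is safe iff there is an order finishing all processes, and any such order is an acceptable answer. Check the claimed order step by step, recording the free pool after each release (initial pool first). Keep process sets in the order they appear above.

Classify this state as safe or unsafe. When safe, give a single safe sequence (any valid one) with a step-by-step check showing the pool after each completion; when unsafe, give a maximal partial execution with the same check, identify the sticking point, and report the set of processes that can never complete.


UNSAFE.
Key observation: after J2, J8 the pool peaks at (4, 2, 3), and each blocked process is short somewhere: J6 on res3, res2; J4 on res2; J3 on res3.
A maximal execution: J2, J8 — then nothing else fits. Check, step by step:
  pool = (3, 1, 3)
  J2: need (2, 0, 3) fits (3, 1, 3); releases (0, 1, 0), pool now (3, 2, 3)
  J8: need (3, 2, 2) fits (3, 2, 3); releases (1, 0, 0), pool now (4, 2, 3)
  blocked: J6 wants (3, 3, 4), pool (4, 2, 3) — not enough res3 and res2
  blocked: J4 wants (2, 0, 4), pool (4, 2, 3) — not enough res2
  blocked: J3 wants (1, 3, 1), pool (4, 2, 3) — not enough res3
Permanently blocked: J6, J4 and J3.


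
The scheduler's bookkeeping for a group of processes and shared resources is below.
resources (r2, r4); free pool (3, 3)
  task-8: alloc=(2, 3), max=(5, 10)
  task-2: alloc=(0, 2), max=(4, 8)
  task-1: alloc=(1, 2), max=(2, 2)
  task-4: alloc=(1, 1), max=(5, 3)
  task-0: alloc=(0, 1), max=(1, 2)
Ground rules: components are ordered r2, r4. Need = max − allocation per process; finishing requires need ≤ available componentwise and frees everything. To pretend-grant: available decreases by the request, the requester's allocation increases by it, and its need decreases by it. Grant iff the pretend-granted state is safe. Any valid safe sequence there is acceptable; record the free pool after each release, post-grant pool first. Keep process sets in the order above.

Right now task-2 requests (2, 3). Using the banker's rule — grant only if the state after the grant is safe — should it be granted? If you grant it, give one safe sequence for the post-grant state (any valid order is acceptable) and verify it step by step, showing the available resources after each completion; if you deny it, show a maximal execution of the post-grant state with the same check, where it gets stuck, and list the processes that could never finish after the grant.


GRANT — the state after the grant stays safe, e.g. via task-1, task-0, task-2, task-8, task-4.
Key observation: post-grant, (1, 0) remains, and an order beginning with task-1 completes everyone.
Step-by-step check of the post-grant state:
  pool = (1, 0)
  task-1 needs (1, 0) <= (1, 0) -> finishes; pool += (1, 2) = (2, 2)
  task-0 needs (1, 1) <= (2, 2) -> finishes; pool += (0, 1) = (2, 3)
  task-2 needs (2, 3) <= (2, 3) -> finishes; pool += (2, 5) = (4, 8)
  task-8 needs (3, 7) <= (4, 8) -> finishes; pool += (2, 3) = (6, 11)
  task-4 needs (4, 2) <= (6, 11) -> finishes; pool += (1, 1) = (7, 12)


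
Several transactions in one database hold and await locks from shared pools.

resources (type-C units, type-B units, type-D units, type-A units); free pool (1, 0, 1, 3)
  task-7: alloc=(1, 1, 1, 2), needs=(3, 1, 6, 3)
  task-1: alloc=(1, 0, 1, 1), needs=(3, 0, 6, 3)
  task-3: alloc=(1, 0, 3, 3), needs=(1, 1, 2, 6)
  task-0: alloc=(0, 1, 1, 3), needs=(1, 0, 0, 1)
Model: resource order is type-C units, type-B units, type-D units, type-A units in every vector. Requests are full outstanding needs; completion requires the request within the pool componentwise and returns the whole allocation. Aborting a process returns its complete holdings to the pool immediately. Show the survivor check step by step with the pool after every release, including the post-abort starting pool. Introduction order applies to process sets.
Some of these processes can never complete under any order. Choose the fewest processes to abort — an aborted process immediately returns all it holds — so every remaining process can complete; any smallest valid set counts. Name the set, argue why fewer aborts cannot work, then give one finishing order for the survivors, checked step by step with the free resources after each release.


Abort task-1.
Key observation: the returned (1, 0, 1, 1) from task-1 is what brings task-7 — unrunnable before, under any order — into play at step 3.
Why nothing smaller works: aborting no one leaves the state deadlocked as given.
The survivors complete as task-0, task-3, task-7. Walking it through (starting from the post-abort pool):
  pool = (2, 0, 2, 4)
  task-0 needs (1, 0, 0, 1) <= (2, 0, 2, 4) -> finishes; pool += (0, 1, 1, 3) = (2, 1, 3, 7)
  task-3 needs (1, 1, 2, 6) <= (2, 1, 3, 7) -> finishes; pool += (1, 0, 3, 3) = (3, 1, 6, 10)
  task-7 needs (3, 1, 6, 3) <= (3, 1, 6, 10) -> finishes; pool += (1, 1, 1, 2) = (4, 2, 7, 12)


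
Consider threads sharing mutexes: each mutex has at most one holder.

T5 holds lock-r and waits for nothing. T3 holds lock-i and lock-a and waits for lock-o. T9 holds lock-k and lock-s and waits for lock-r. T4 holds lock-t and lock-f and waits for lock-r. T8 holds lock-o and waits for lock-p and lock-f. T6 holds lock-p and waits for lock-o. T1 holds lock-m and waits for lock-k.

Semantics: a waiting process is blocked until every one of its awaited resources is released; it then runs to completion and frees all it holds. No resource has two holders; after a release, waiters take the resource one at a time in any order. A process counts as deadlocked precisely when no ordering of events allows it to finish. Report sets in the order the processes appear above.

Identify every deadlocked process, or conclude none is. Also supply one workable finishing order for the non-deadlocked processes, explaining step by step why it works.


Deadlocked: T3, T8 and T6.
Key observation: the knot is the closed ring of waits T8 -> T6 -> T8; T3 waits into the deadlock from upstream.
One completion order for the rest: T5, T4, T9, T1.
Verifying each step:
  T5 waits on nothing -> runs at once and releases lock-r
  run T4 (all its waits — lock-r — are resolved); releases lock-t and lock-f
  run T9 (all its waits — lock-r — are resolved); releases lock-k and lock-s
  run T1 (all its waits — lock-k — are resolved); releases lock-m


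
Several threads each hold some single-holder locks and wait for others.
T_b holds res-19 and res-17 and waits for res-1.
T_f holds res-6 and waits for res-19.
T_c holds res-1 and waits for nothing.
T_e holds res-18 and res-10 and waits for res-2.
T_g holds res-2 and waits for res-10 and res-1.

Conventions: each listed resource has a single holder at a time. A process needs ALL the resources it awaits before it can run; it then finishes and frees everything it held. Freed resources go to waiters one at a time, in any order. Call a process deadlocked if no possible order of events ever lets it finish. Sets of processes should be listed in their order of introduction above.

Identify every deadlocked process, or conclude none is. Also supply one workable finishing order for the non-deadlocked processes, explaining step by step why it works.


Deadlocked set: T_e and T_g.
Key observation: the knot is the closed ring of waits T_e -> T_g -> T_e; no other process is dragged down with it.
One completion order for the rest: T_c, T_b, T_f.
Walking it through:
  run T_c (it waits on nothing); releases res-1
  T_b waits on res-1 — all released -> runs and releases res-19 and res-17
  T_f waits on res-19 — all released -> runs and releases res-6


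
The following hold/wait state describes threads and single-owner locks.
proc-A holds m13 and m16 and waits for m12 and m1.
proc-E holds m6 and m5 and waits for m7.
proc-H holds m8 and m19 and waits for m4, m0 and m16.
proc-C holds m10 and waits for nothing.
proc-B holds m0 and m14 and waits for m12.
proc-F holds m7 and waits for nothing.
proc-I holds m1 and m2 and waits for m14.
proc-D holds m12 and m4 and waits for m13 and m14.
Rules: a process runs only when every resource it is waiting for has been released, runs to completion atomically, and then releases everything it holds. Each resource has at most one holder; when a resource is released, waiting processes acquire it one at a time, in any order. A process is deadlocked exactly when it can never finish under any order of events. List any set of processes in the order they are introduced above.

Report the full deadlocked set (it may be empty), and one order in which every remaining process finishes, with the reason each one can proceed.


Deadlocked: proc-A, proc-H, proc-B, proc-I and proc-D.
Key observation: the waits loop around proc-A -> proc-I -> proc-B -> proc-D -> proc-A with no way out; proc-H waits into the deadlock from upstream.
The rest can finish in the order proc-F, proc-C, proc-E.
Verifying each step:
  proc-F: no waits; runs immediately, freeing m7
  proc-C: no waits; runs immediately, freeing m10
  run proc-E (all its waits — m7 — are resolved); releases m6 and m5


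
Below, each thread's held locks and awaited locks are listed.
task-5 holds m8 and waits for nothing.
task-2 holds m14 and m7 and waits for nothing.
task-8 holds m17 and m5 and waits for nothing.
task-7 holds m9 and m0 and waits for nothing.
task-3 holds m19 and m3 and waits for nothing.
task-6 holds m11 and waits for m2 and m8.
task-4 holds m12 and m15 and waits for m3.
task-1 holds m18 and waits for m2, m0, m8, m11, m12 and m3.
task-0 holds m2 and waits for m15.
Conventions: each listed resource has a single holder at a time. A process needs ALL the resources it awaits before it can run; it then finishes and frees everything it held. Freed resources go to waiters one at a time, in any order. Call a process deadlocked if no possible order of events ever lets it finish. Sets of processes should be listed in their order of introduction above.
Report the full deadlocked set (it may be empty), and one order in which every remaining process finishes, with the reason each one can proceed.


No process is deadlocked.
Key observation: although several processes wait, no cycle exists — each chain bottoms out at a free runner.
A valid finishing order for the others: task-7, task-3, task-4, task-0, task-8, task-2, task-5, task-6, task-1.
Verifying each step:
  task-7: no waits; runs immediately, freeing m9 and m0
  task-3: no waits; runs immediately, freeing m19 and m3
  task-4: everything it awaited (m3) is free; runs, freeing m12 and m15
  task-0: everything it awaited (m15) is free; runs, freeing m2
  task-8: no waits; runs immediately, freeing m17 and m5
  task-2: no waits; runs immediately, freeing m14 and m7
  task-5: no waits; runs immediately, freeing m8
  task-6: everything it awaited (m2 and m8) is free; runs, freeing m11
  task-1: everything it awaited (m2, m0, m8, m11, m12 and m3) is free; runs, freeing m18


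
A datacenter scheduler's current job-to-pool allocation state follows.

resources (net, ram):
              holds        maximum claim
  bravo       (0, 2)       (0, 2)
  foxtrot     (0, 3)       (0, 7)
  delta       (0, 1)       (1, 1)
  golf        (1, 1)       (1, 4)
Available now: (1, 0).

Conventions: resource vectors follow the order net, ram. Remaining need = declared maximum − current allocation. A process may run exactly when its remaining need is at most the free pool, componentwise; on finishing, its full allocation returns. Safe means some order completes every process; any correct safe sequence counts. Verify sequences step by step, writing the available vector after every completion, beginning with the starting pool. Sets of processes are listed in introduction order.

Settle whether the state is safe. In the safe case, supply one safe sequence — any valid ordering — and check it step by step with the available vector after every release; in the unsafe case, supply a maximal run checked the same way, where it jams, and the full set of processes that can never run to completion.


SAFE — a valid safe sequence is bravo, delta, golf, foxtrot.
Key observation: delta is the earliest step where a requested resource binds exactly: need (1, 0), pool (1, 2) at its turn.
Check, step by step:
  pool = (1, 0)
  run bravo (needs (0, 0), free (1, 0)); after release of (0, 2) the pool is (1, 2)
  run delta (needs (1, 0), free (1, 2)); after release of (0, 1) the pool is (1, 3)
  run golf (needs (0, 3), free (1, 3)); after release of (1, 1) the pool is (2, 4)
  run foxtrot (needs (0, 4), free (2, 4)); after release of (0, 3) the pool is (2, 7)


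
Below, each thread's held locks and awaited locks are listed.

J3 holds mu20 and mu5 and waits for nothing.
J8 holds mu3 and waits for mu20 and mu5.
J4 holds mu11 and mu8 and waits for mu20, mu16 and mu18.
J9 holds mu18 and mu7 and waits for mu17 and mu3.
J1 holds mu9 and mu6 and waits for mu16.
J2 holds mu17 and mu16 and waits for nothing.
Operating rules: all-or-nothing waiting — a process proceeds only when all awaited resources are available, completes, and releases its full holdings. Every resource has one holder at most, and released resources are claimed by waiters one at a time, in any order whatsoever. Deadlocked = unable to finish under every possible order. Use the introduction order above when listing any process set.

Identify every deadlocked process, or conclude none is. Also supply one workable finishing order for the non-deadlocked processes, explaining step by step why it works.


Nothing here is deadlocked.
Key observation: all waits point, directly or indirectly, at processes that can finish, so nothing is permanently blocked.
One completion order for the rest: J3, J2, J1, J8, J9, J4.
Step-by-step check:
  J3: no waits; runs immediately, freeing mu20 and mu5
  J2: no waits; runs immediately, freeing mu17 and mu16
  J1: everything it awaited (mu16) is free; runs, freeing mu9 and mu6
  J8: everything it awaited (mu20 and mu5) is free; runs, freeing mu3
  J9: everything it awaited (mu17 and mu3) is free; runs, freeing mu18 and mu7
  J4: everything it awaited (mu20, mu16 and mu18) is free; runs, freeing mu11 and mu8


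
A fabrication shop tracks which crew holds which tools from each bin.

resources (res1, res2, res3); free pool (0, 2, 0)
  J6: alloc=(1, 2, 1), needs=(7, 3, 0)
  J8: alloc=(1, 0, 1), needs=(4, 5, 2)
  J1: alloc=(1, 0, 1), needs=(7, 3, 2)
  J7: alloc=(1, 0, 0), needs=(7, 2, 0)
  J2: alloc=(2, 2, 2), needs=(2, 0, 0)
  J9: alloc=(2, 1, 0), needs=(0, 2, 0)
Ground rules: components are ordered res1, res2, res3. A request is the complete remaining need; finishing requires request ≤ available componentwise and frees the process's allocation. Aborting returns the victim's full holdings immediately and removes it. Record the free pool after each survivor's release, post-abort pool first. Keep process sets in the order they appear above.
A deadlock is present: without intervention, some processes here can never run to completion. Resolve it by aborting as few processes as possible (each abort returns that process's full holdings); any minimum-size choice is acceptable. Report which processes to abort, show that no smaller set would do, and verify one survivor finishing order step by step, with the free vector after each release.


Abort J6 and J1.
Key observation: the returned (2, 2, 2) from J6 and J1 is what brings J7 — unrunnable before, under any order — into play at step 4.
No one abort is enough; case by case: J6 alone leaves J1 blocked (short on res1); J8 alone leaves J6 blocked (short on res1); J1 alone leaves J6 blocked (short on res1); J7 alone leaves J6 blocked (short on res1); J2 alone leaves J6 blocked (short on res1); J9 alone leaves J6 blocked (short on res1).
One survivor order: J9, J2, J8, J7. Verifying each step (post-abort pool first):
  pool = (2, 4, 2)
  J9: need (0, 2, 0) fits (2, 4, 2); releases (2, 1, 0), pool now (4, 5, 2)
  J2: need (2, 0, 0) fits (4, 5, 2); releases (2, 2, 2), pool now (6, 7, 4)
  J8: need (4, 5, 2) fits (6, 7, 4); releases (1, 0, 1), pool now (7, 7, 5)
  J7: need (7, 2, 0) fits (7, 7, 5); releases (1, 0, 0), pool now (8, 7, 5)


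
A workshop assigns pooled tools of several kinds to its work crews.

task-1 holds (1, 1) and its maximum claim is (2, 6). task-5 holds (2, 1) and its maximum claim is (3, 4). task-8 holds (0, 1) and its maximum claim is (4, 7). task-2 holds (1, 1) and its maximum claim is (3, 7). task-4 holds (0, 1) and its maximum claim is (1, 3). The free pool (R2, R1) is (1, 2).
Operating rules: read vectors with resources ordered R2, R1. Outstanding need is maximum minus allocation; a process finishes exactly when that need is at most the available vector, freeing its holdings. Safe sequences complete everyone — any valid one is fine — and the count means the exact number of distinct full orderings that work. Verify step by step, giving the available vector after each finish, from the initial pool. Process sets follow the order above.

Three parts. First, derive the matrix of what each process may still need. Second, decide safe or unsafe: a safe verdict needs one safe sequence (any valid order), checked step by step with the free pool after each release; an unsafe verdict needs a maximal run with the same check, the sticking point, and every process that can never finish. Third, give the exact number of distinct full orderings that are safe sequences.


(1) Outstanding need per process (order R2, R1):
  task-1: (1, 5)
  task-5: (1, 3)
  task-8: (4, 6)
  task-2: (2, 6)
  task-4: (1, 2)
(2) UNSAFE — no complete ordering exists.
Key observation: the pool after task-4, task-5 is (3, 4); every surviving request exceeds it in R1, so progress ends there.
A maximal execution: task-4, task-5 — then nothing else fits. Check, step by step:
  pool = (1, 2)
  task-4 needs (1, 2) <= (1, 2) -> finishes; pool += (0, 1) = (1, 3)
  task-5 needs (1, 3) <= (1, 3) -> finishes; pool += (2, 1) = (3, 4)
  blocked: task-1 wants (1, 5), pool (3, 4) — not enough R1
  blocked: task-8 wants (4, 6), pool (3, 4) — not enough R2 and R1
  blocked: task-2 wants (2, 6), pool (3, 4) — not enough R1
Never able to finish: task-1, task-8 and task-2.
(3) Exactly 0 of the possible complete orderings are safe sequences.


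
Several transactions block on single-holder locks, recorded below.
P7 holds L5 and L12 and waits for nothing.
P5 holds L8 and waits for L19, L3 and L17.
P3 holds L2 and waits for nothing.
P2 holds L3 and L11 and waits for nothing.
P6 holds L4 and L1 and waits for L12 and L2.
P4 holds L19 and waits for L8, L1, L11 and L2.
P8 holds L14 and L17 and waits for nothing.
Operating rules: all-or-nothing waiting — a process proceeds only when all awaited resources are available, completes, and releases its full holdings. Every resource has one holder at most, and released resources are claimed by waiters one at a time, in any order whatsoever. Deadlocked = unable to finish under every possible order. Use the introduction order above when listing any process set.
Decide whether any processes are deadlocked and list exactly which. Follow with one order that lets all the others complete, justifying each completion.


Deadlocked set: P5 and P4.
Key observation: the wait chain closes on itself along P5 -> P4 -> P5; no other process is dragged down with it.
A valid finishing order for the others: P7, P2, P8, P3, P6.
Verifying each step:
  run P7 (it waits on nothing); releases L5 and L12
  run P2 (it waits on nothing); releases L3 and L11
  run P8 (it waits on nothing); releases L14 and L17
  run P3 (it waits on nothing); releases L2
  run P6 (all its waits — L12 and L2 — are resolved); releases L4 and L1


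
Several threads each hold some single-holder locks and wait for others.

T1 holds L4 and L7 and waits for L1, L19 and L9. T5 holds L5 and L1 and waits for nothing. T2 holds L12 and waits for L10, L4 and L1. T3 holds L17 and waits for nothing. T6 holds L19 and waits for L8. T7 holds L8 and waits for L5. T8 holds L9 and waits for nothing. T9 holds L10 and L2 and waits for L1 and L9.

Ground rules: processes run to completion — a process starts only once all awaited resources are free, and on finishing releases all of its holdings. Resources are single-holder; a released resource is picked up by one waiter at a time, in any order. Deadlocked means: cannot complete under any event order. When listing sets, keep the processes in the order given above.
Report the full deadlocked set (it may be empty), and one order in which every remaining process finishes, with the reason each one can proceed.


No process is deadlocked.
Key observation: there is no circular wait here — follow any chain and it reaches a process that is free to run now.
The rest can finish in the order T5, T8, T9, T7, T6, T1, T2, T3.
Walking it through:
  T5: no waits; runs immediately, freeing L5 and L1
  T8: no waits; runs immediately, freeing L9
  T9 waits on L1 and L9 — all released -> runs and releases L10 and L2
  T7 waits on L5 — all released -> runs and releases L8
  T6 waits on L8 — all released -> runs and releases L19
  T1 waits on L1, L19 and L9 — all released -> runs and releases L4 and L7
  T2 waits on L10, L4 and L1 — all released -> runs and releases L12
  T3: no waits; runs immediately, freeing L17


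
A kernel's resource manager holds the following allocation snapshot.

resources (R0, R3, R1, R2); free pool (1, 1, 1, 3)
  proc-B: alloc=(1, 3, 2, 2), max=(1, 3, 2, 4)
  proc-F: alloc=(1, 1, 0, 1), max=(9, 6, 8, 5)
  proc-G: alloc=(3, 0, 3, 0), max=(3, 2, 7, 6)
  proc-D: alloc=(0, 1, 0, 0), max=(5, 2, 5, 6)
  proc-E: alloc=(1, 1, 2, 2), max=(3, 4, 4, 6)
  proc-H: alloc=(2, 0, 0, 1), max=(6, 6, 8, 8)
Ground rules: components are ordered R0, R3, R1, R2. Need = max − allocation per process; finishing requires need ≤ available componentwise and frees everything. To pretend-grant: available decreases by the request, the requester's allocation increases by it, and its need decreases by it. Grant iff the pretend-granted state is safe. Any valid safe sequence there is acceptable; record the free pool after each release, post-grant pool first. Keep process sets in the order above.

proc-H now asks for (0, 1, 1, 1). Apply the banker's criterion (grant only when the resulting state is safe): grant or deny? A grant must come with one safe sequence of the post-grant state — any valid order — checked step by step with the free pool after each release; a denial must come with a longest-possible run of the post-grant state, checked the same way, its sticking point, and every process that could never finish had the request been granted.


GRANT. The post-grant state is safe; one safe sequence: proc-B, proc-E, proc-G, proc-D, proc-H, proc-F.
Key observation: (1, 0, 0, 2) free after granting still covers proc-B first, and each release covers the next.
Verifying the post-grant state step by step:
  pool = (1, 0, 0, 2)
  run proc-B (needs (0, 0, 0, 2), free (1, 0, 0, 2)); after release of (1, 3, 2, 2) the pool is (2, 3, 2, 4)
  run proc-E (needs (2, 3, 2, 4), free (2, 3, 2, 4)); after release of (1, 1, 2, 2) the pool is (3, 4, 4, 6)
  run proc-G (needs (0, 2, 4, 6), free (3, 4, 4, 6)); after release of (3, 0, 3, 0) the pool is (6, 4, 7, 6)
  run proc-D (needs (5, 1, 5, 6), free (6, 4, 7, 6)); after release of (0, 1, 0, 0) the pool is (6, 5, 7, 6)
  run proc-H (needs (4, 5, 7, 6), free (6, 5, 7, 6)); after release of (2, 1, 1, 2) the pool is (8, 6, 8, 8)
  run proc-F (needs (8, 5, 8, 4), free (8, 6, 8, 8)); after release of (1, 1, 0, 1) the pool is (9, 7, 8, 9)


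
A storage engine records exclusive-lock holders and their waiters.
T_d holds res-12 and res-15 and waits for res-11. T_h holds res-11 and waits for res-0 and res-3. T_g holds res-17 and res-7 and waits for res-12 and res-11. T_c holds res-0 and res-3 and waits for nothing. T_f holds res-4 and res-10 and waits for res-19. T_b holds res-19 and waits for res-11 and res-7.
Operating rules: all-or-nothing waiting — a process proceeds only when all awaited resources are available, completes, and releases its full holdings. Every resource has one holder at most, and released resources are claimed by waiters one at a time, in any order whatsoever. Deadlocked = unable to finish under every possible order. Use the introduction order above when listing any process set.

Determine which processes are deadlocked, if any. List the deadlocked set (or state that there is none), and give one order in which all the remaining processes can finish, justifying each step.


The deadlocked set is empty.
Key observation: every chain of waits terminates; starting from the processes that wait on nothing, all the rest unlock in turn.
The rest can finish in the order T_c, T_h, T_d, T_g, T_b, T_f.
Check, step by step:
  T_c waits on nothing -> runs at once and releases res-0 and res-3
  T_h: everything it awaited (res-0 and res-3) is free; runs, freeing res-11
  T_d: everything it awaited (res-11) is free; runs, freeing res-12 and res-15
  T_g: everything it awaited (res-12 and res-11) is free; runs, freeing res-17 and res-7
  T_b: everything it awaited (res-11 and res-7) is free; runs, freeing res-19
  T_f: everything it awaited (res-19) is free; runs, freeing res-4 and res-10


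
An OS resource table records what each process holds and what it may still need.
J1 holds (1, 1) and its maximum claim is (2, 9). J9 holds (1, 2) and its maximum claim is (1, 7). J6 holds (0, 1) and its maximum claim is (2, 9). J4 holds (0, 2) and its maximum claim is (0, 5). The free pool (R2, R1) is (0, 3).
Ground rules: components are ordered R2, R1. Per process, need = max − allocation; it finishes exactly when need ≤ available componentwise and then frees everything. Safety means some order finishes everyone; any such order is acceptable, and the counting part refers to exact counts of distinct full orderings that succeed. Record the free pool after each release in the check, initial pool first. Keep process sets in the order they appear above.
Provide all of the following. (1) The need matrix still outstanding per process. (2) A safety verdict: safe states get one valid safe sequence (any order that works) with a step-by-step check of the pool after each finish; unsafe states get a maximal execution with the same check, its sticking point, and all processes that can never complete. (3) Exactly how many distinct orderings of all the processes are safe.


(1) Outstanding need per process (order R2, R1):
  J1: (1, 8)
  J9: (0, 5)
  J6: (2, 8)
  J4: (0, 3)
(2) UNSAFE — no complete ordering exists.
Key observation: once J4, J9 finish, the pool peaks at (1, 7) — and every remaining process still needs more R1 than that.
The run J4, J9 cannot be extended any further. Check, step by step:
  pool = (0, 3)
  J4 needs (0, 3) <= (0, 3) -> finishes; pool += (0, 2) = (0, 5)
  J9 needs (0, 5) <= (0, 5) -> finishes; pool += (1, 2) = (1, 7)
  J1 cannot run: need (1, 8) vs free (1, 7) (insufficient R1)
  J6 cannot run: need (2, 8) vs free (1, 7) (insufficient R2 and R1)
Permanently blocked: J1 and J6.
(3) Exactly 0 of the possible complete orderings are safe sequences.


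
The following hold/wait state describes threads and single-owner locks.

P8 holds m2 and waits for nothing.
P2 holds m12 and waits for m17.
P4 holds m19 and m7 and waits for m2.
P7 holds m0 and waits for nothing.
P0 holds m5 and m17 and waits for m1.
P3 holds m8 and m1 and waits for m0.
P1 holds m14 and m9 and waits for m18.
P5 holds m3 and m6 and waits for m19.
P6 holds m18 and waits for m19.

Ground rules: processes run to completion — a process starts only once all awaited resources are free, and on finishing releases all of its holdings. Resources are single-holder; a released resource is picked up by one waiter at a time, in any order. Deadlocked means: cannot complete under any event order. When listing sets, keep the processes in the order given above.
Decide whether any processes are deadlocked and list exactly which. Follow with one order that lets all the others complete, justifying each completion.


The deadlocked set is empty.
Key observation: there is no circular wait here — follow any chain and it reaches a process that is free to run now.
One completion order for the rest: P8, P4, P7, P5, P6, P3, P0, P1, P2.
Check, step by step:
  P8 waits on nothing -> runs at once and releases m2
  P4 waits on m2 — all released -> runs and releases m19 and m7
  P7 waits on nothing -> runs at once and releases m0
  P5 waits on m19 — all released -> runs and releases m3 and m6
  P6 waits on m19 — all released -> runs and releases m18
  P3 waits on m0 — all released -> runs and releases m8 and m1
  P0 waits on m1 — all released -> runs and releases m5 and m17
  P1 waits on m18 — all released -> runs and releases m14 and m9
  P2 waits on m17 — all released -> runs and releases m12


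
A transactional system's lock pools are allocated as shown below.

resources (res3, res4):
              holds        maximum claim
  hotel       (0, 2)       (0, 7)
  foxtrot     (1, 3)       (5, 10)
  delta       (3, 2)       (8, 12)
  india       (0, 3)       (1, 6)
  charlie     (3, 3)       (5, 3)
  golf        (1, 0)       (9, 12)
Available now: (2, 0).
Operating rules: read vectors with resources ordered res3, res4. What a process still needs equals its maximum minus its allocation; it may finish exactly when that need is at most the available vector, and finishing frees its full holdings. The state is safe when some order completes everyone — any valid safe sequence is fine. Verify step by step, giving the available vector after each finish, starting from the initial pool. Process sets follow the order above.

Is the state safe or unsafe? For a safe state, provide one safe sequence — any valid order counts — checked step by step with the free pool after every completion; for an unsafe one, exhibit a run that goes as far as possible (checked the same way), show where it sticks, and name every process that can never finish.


The state is SAFE; one workable sequence: charlie, india, hotel, foxtrot, delta, golf.
Key observation: charlie is the earliest step where a requested resource binds exactly: need (2, 0), pool (2, 0) at its turn.
Verifying each step:
  pool = (2, 0)
  charlie needs (2, 0) <= (2, 0) -> finishes; pool += (3, 3) = (5, 3)
  india needs (1, 3) <= (5, 3) -> finishes; pool += (0, 3) = (5, 6)
  hotel needs (0, 5) <= (5, 6) -> finishes; pool += (0, 2) = (5, 8)
  foxtrot needs (4, 7) <= (5, 8) -> finishes; pool += (1, 3) = (6, 11)
  delta needs (5, 10) <= (6, 11) -> finishes; pool += (3, 2) = (9, 13)
  golf needs (8, 12) <= (9, 13) -> finishes; pool += (1, 0) = (10, 13)


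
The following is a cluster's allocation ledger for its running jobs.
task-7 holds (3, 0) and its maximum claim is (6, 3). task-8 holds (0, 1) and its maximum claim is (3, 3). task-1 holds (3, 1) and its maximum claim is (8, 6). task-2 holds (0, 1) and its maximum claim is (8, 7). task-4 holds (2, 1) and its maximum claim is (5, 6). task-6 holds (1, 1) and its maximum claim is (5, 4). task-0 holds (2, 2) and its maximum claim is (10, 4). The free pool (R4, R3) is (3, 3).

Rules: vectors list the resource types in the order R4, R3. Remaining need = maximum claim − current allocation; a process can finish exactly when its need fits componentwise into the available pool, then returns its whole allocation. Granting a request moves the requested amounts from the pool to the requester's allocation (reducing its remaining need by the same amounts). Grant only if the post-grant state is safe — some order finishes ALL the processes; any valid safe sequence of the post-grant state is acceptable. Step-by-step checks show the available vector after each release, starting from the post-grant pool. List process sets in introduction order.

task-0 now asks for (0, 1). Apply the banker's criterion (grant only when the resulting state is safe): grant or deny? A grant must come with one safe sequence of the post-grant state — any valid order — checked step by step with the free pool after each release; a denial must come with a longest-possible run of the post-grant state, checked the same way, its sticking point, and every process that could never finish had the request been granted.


DENY: after the grant no complete ordering would exist.
Key observation: after task-8, task-7, task-6 the pool peaks at (7, 4), and each blocked process is short somewhere: task-1 on R3; task-2 on R4, R3; task-4 on R3; task-0 on R4.
On the post-grant state, task-8, task-7, task-6 is a maximal run — nothing extends it. Step-by-step check:
  pool = (3, 2)
  task-8: need (3, 2) fits (3, 2); releases (0, 1), pool now (3, 3)
  task-7: need (3, 3) fits (3, 3); releases (3, 0), pool now (6, 3)
  task-6: need (4, 3) fits (6, 3); releases (1, 1), pool now (7, 4)
  task-1 cannot run: need (5, 5) vs free (7, 4) (insufficient R3)
  task-2 cannot run: need (8, 6) vs free (7, 4) (insufficient R4 and R3)
  task-4 cannot run: need (3, 5) vs free (7, 4) (insufficient R3)
  task-0 cannot run: need (8, 1) vs free (7, 4) (insufficient R4)
Post-grant, the permanently blocked set is task-1, task-2, task-4 and task-0.
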